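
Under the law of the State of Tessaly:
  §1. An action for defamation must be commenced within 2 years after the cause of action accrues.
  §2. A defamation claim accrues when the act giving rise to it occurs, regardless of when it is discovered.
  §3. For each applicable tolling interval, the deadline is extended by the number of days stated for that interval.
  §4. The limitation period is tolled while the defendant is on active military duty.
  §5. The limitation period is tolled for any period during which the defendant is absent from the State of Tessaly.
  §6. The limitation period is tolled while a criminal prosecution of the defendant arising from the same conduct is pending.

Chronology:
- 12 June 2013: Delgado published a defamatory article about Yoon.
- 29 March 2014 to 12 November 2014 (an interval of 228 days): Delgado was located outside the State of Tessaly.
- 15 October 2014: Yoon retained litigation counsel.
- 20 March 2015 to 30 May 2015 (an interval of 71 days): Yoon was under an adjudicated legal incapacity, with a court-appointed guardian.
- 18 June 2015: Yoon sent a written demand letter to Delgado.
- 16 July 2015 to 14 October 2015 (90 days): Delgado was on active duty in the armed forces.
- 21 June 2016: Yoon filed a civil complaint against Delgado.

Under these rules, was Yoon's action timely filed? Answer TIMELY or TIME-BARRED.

The limitation period began to run on 12 June 2013.
2 years from 12 June 2013 is 12 June 2015.
The defendant's absence from the jurisdiction from 29 March 2014 to 12 November 2014 tolled the period for 228 days, extending the deadline to 26 January 2016.
Because the defendant's active military service ran from 16 July 2015 to 14 October 2015, the deadline is extended by 90 days to 25 April 2016.
Although the plaintiff's incapacity ran from 20 March 2015 to 30 May 2015, the stated rules do not make that a tolling event, so it is disregarded.
None of the other events listed affects the running of the period under the stated rules.
The 21 June 2016 filing falls after the 25 April 2016 deadline; the claim is time-barred.

TIME-BARRED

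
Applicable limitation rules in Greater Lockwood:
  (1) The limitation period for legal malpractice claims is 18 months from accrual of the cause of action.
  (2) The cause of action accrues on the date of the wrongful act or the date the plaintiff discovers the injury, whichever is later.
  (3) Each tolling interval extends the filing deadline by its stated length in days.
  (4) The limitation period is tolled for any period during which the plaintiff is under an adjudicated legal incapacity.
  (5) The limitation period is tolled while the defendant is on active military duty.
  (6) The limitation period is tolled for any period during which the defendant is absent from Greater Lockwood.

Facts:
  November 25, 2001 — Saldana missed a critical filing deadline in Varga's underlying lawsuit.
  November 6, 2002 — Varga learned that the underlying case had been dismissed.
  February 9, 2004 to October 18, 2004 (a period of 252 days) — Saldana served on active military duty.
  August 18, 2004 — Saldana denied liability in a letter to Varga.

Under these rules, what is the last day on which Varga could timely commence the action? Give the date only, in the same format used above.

January 13, 2005

Because discovery on November 6, 2002 post-dates the November 25, 2001 act, accrual under the later-of rule falls on November 6, 2002.
Adding the 18 months base period to November 6, 2002 gives a deadline of May 6, 2004, before any tolling.
The defendant's active military service from February 9, 2004 to October 18, 2004 tolled the period for 252 days, extending the deadline to January 13, 2005.
The other events in the timeline have no effect on the limitation period under the stated rules.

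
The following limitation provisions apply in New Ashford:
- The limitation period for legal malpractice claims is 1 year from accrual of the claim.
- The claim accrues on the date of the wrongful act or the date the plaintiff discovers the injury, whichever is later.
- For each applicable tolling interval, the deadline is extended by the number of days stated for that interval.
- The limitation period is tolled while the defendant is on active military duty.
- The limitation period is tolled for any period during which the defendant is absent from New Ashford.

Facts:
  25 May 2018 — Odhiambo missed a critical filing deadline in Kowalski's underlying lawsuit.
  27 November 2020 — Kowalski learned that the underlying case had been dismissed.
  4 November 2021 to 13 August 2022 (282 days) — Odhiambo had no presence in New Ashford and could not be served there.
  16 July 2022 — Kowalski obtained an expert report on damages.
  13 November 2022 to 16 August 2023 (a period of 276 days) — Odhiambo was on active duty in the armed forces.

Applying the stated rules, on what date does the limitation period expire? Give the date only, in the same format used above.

5 September 2022

Because discovery on 27 November 2020 post-dates the 25 May 2018 act, accrual under the later-of rule falls on 27 November 2020.
The untolled deadline — 1 year after 27 November 2020 — is 27 November 2021.
The defendant's absence from the jurisdiction from 4 November 2021 to 13 August 2022 tolled the period for 282 days, extending the deadline to 5 September 2022.
The defendant's active military service from 13 November 2022 to 16 August 2023 began after the period had already run on 5 September 2022, so it has no tolling effect.
The other events in the timeline have no effect on the limitation period under the stated rules.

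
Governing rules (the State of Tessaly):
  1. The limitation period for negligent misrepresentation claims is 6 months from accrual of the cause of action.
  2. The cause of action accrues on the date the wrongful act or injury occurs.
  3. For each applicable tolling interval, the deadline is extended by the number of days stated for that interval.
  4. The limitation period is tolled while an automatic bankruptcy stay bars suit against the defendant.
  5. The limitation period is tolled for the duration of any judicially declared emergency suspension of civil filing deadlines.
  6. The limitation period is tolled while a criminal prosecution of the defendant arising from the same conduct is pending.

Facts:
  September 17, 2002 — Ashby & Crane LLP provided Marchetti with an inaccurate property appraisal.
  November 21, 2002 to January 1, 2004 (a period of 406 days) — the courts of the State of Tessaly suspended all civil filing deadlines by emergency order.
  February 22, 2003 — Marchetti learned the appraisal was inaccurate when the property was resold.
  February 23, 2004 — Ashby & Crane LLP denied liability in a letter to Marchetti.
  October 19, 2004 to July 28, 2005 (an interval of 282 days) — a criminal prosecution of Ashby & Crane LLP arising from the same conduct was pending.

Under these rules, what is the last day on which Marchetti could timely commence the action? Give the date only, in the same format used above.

The claim accrued on September 17, 2002, when the wrongful act occurred; under the stated occurrence rule the February 22, 2003 discovery does not delay accrual.
The untolled deadline — 6 months after September 17, 2002 — is March 17, 2003.
The emergency suspension of filing deadlines from November 21, 2002 to January 1, 2004 tolled the period for 406 days, extending the deadline to April 26, 2004.
The pending criminal prosecution starting October 19, 2004 came too late — the period had run on April 26, 2004 — and so does not extend the deadline.
The other events in the timeline have no effect on the limitation period under the stated rules.

April 26, 2004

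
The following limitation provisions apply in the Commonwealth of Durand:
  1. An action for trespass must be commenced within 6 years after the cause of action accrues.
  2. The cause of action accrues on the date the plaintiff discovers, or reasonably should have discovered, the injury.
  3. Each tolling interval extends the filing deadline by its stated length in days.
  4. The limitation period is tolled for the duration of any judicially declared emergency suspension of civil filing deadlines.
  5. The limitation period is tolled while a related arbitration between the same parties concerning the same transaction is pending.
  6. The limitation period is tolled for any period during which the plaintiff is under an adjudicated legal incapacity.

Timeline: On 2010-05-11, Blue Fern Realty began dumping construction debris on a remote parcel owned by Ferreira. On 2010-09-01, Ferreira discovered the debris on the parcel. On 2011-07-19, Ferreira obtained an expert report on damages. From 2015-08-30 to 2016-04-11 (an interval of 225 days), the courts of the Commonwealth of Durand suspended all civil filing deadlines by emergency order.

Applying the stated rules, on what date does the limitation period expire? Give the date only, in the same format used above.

Under the discovery rule, the claim accrued on 2010-09-01, when Ferreira discovered the injury — not on the 2010-05-11 date of the underlying act.
6 years from 2010-09-01 is 2016-09-01.
The period was tolled for 225 days by the emergency suspension of filing deadlines (2015-08-30 to 2016-04-11), pushing the deadline to 2017-04-14.
Nothing else in the chronology tolls or restarts the period.

2017-04-14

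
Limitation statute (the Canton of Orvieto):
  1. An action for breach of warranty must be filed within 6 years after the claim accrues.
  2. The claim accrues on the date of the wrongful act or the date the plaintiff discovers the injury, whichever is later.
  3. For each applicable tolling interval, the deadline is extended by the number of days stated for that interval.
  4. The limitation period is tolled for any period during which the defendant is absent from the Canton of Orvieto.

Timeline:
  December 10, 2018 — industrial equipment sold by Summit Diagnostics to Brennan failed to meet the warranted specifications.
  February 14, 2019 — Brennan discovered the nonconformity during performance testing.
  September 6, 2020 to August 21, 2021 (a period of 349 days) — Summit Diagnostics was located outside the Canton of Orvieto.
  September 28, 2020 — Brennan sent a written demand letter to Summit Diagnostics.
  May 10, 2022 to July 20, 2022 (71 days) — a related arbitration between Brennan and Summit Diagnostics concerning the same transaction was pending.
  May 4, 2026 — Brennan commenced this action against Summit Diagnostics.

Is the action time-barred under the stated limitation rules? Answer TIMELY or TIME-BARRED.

The claim accrued on February 14, 2019 — the later of the December 10, 2018 act and the February 14, 2019 discovery.
Adding the 6 years base period to February 14, 2019 gives a deadline of February 14, 2025, before any tolling.
Because the defendant's absence from the jurisdiction ran from September 6, 2020 to August 21, 2021, the deadline is extended by 349 days to January 29, 2026.
Although a pending arbitration ran from May 10, 2022 to July 20, 2022, the stated rules do not make that a tolling event, so it is disregarded.
None of the other events listed affects the running of the period under the stated rules.
The May 4, 2026 filing falls after the January 29, 2026 deadline; the claim is time-barred.

TIME-BARRED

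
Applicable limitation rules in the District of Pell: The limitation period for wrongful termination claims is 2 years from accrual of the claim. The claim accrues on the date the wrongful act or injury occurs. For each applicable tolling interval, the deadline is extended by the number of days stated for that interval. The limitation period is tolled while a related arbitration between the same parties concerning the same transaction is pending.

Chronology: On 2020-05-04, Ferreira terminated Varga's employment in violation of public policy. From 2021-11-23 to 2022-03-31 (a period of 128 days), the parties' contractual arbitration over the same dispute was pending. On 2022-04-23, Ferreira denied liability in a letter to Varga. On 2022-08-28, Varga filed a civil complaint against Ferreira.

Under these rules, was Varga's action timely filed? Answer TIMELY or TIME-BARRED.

The limitation period began to run on 2020-05-04.
Adding the 2 years base period to 2020-05-04 gives a deadline of 2022-05-04, before any tolling.
The period was tolled for 128 days by the pending related arbitration (2021-11-23 to 2022-03-31), pushing the deadline to 2022-09-09.
The other events in the timeline have no effect on the limitation period under the stated rules.
Filing on 2022-08-28 beat the 2022-09-09 deadline — the action is timely.

TIMELY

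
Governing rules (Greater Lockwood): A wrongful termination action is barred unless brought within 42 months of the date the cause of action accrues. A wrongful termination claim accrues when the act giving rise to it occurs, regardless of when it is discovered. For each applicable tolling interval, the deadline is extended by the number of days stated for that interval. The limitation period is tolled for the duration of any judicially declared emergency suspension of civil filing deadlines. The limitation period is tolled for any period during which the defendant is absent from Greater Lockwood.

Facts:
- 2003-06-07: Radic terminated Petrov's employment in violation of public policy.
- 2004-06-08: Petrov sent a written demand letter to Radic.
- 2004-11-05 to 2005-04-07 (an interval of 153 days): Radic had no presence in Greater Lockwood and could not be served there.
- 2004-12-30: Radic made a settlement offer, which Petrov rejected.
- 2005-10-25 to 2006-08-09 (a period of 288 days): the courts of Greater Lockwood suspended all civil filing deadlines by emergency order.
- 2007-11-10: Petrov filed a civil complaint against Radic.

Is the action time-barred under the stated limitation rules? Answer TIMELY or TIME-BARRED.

TIMELY

The cause of action accrued on 2003-06-07, the date of the act.
The untolled deadline — 42 months after 2003-06-07 — is 2006-12-07.
Because the defendant's absence from the jurisdiction ran from 2004-11-05 to 2005-04-07, the deadline is extended by 153 days to 2007-05-09.
The period was tolled for 288 days by the emergency suspension of filing deadlines (2005-10-25 to 2006-08-09), pushing the deadline to 2008-02-21.
The other events in the timeline have no effect on the limitation period under the stated rules.
Petrov filed on 2007-11-10, before the 2008-02-21 deadline, so the action is timely.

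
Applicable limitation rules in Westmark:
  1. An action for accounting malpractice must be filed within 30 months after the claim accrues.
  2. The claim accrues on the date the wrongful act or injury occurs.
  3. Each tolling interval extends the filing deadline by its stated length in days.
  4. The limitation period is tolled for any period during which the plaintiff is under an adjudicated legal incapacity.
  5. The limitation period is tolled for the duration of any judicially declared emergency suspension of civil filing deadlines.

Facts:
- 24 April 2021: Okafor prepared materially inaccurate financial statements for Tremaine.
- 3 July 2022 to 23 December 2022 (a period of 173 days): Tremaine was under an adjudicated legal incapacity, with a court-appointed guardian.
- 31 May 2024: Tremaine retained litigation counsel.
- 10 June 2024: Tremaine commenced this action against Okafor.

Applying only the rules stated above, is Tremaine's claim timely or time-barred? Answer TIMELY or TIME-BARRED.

TIME-BARRED

The claim accrued on 24 April 2021, when the wrongful act occurred.
30 months from 24 April 2021 is 24 October 2023.
The plaintiff's legal incapacity from 3 July 2022 to 23 December 2022 tolled the period for 173 days, extending the deadline to 14 April 2024.
The other events in the timeline have no effect on the limitation period under the stated rules.
The 10 June 2024 filing falls after the 14 April 2024 deadline; the claim is time-barred.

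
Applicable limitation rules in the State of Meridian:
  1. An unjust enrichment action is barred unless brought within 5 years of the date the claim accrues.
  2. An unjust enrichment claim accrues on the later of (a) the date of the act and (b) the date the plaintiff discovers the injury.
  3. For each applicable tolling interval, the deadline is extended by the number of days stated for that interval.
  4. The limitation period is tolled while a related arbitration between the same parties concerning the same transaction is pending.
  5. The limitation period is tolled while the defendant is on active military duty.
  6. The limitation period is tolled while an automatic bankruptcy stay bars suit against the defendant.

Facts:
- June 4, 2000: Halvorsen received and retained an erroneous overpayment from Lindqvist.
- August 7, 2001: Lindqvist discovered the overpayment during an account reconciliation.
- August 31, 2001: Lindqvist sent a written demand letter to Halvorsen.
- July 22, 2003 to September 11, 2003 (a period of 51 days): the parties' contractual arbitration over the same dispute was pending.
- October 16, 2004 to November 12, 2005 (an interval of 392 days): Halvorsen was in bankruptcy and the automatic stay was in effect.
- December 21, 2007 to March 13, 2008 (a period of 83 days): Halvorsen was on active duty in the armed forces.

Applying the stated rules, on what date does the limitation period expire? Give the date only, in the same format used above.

October 24, 2007

Taking the later of the act (June 4, 2000) and discovery (August 7, 2001), the claim accrued on August 7, 2001.
5 years from August 7, 2001 is August 7, 2006.
The pending related arbitration from July 22, 2003 to September 11, 2003 tolled the period for 51 days, extending the deadline to September 27, 2006.
Because the automatic bankruptcy stay ran from October 16, 2004 to November 12, 2005, the deadline is extended by 392 days to October 24, 2007.
The defendant's active military service starting December 21, 2007 came too late — the period had run on October 24, 2007 — and so does not extend the deadline.
None of the other events listed affects the running of the period under the stated rules.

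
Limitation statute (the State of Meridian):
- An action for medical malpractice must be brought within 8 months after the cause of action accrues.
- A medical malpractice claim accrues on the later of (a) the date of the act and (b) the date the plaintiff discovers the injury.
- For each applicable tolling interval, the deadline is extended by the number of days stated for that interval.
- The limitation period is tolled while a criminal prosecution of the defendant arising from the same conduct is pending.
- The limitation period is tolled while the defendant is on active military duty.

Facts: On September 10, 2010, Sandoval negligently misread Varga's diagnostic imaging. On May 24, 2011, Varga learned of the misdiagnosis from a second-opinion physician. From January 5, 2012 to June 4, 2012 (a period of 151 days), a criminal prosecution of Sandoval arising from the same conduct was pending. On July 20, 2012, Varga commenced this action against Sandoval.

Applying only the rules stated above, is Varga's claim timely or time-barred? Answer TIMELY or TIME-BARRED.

The claim accrued on May 24, 2011 — the later of the September 10, 2010 act and the May 24, 2011 discovery.
Adding the 8 months base period to May 24, 2011 gives a deadline of January 24, 2012, before any tolling.
The pending criminal prosecution from January 5, 2012 to June 4, 2012 tolled the period for 151 days, extending the deadline to June 23, 2012.
The July 20, 2012 filing falls after the June 23, 2012 deadline; the claim is time-barred.

TIME-BARRED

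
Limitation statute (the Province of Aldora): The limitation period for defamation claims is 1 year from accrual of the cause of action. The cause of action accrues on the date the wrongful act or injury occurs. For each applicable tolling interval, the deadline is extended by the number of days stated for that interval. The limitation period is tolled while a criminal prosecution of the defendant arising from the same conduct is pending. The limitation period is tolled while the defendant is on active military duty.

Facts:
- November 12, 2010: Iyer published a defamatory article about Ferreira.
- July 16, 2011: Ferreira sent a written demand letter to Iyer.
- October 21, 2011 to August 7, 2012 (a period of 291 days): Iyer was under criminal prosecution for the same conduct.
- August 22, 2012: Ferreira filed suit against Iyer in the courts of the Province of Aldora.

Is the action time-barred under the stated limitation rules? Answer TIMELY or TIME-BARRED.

TIMELY

The claim accrued on November 12, 2010, when the wrongful act occurred.
The untolled deadline — 1 year after November 12, 2010 — is November 12, 2011.
The period was tolled for 291 days by the pending criminal prosecution (October 21, 2011 to August 7, 2012), pushing the deadline to August 29, 2012.
None of the other events listed affects the running of the period under the stated rules.
Ferreira filed on August 22, 2012, before the August 29, 2012 deadline, so the action is timely.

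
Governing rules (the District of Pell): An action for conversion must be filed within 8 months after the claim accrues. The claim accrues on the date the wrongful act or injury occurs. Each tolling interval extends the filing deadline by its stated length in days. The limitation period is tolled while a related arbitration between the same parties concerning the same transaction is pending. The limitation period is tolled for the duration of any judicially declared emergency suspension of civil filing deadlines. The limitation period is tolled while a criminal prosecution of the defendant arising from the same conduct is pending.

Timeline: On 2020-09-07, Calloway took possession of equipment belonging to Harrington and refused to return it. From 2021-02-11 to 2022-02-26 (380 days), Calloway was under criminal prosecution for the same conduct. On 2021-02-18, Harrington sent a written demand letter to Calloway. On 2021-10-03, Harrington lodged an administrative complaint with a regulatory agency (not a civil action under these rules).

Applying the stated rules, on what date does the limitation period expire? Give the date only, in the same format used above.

2022-05-22

The limitation period began to run on 2020-09-07.
8 months from 2020-09-07 is 2021-05-07.
Because the pending criminal prosecution ran from 2021-02-11 to 2022-02-26, the deadline is extended by 380 days to 2022-05-22.
The other events in the timeline have no effect on the limitation period under the stated rules.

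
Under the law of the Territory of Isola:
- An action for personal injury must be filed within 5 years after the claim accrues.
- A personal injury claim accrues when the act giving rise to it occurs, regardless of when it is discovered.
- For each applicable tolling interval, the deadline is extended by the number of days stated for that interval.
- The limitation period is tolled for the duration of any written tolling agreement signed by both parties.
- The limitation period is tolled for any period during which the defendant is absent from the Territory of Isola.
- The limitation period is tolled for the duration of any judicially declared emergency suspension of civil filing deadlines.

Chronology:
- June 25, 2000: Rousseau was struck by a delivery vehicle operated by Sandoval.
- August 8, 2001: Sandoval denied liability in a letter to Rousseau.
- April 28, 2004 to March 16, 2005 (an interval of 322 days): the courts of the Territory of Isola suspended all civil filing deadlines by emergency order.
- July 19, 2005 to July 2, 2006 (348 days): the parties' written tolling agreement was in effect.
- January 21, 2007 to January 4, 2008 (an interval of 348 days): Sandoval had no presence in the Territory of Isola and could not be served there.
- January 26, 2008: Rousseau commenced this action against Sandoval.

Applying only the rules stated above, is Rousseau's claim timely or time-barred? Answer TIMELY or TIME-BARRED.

TIMELY

The limitation period began to run on June 25, 2000.
The untolled deadline — 5 years after June 25, 2000 — is June 25, 2005.
The period was tolled for 322 days by the emergency suspension of filing deadlines (April 28, 2004 to March 16, 2005), pushing the deadline to May 13, 2006.
The period was tolled for 348 days by the written tolling agreement (July 19, 2005 to July 2, 2006), pushing the deadline to April 26, 2007.
The period was tolled for 348 days by the defendant's absence from the jurisdiction (January 21, 2007 to January 4, 2008), pushing the deadline to April 8, 2008.
None of the other events listed affects the running of the period under the stated rules.
Rousseau filed on January 26, 2008, before the April 8, 2008 deadline, so the action is timely.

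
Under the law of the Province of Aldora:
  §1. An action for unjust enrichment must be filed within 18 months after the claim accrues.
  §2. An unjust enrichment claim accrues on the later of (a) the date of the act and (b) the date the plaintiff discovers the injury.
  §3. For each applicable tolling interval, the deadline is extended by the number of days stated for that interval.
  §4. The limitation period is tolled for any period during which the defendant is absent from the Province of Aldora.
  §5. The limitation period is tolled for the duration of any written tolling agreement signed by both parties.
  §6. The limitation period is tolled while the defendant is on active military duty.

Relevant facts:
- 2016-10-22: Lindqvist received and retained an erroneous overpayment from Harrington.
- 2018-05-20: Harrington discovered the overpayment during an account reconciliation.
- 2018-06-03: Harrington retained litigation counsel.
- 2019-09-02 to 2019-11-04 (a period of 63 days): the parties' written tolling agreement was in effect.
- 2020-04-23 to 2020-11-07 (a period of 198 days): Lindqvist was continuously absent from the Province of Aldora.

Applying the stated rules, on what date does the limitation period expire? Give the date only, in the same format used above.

2020-01-22

The claim accrued on 2018-05-20 — the later of the 2016-10-22 act and the 2018-05-20 discovery.
18 months from 2018-05-20 is 2019-11-20.
Because the written tolling agreement ran from 2019-09-02 to 2019-11-04, the deadline is extended by 63 days to 2020-01-22.
The defendant's absence from the jurisdiction starting 2020-04-23 came too late — the period had run on 2020-01-22 — and so does not extend the deadline.
The other events in the timeline have no effect on the limitation period under the stated rules.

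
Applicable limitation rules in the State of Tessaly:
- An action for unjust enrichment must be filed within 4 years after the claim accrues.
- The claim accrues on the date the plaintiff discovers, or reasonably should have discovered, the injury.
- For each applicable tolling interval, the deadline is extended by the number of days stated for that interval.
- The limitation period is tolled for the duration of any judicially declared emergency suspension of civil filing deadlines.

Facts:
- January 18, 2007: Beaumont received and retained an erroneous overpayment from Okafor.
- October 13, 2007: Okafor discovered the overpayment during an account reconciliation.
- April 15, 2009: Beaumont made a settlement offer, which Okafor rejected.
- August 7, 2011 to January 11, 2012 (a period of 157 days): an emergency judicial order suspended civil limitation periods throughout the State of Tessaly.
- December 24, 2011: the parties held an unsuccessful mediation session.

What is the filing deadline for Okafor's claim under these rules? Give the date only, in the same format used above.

March 18, 2012

The claim did not accrue until Okafor discovered the injury on October 13, 2007; the January 18, 2007 act date does not start the clock under the stated rule.
The untolled deadline — 4 years after October 13, 2007 — is October 13, 2011.
Because the emergency suspension of filing deadlines ran from August 7, 2011 to January 11, 2012, the deadline is extended by 157 days to March 18, 2012.
Nothing else in the chronology tolls or restarts the period.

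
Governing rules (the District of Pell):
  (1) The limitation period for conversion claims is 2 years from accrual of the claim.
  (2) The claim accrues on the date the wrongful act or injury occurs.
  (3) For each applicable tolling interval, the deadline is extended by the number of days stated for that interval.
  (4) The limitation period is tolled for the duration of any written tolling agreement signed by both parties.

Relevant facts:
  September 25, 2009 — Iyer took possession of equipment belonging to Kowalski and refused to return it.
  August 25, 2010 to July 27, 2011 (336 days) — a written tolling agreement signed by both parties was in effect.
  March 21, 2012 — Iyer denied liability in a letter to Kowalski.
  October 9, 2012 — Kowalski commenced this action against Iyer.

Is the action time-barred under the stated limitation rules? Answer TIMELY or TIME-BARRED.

TIME-BARRED

The claim accrued on September 25, 2009, when the wrongful act occurred.
Adding the 2 years base period to September 25, 2009 gives a deadline of September 25, 2011, before any tolling.
Because the written tolling agreement ran from August 25, 2010 to July 27, 2011, the deadline is extended by 336 days to August 26, 2012.
None of the other events listed affects the running of the period under the stated rules.
Filing on October 9, 2012 missed the August 26, 2012 deadline — the action is time-barred.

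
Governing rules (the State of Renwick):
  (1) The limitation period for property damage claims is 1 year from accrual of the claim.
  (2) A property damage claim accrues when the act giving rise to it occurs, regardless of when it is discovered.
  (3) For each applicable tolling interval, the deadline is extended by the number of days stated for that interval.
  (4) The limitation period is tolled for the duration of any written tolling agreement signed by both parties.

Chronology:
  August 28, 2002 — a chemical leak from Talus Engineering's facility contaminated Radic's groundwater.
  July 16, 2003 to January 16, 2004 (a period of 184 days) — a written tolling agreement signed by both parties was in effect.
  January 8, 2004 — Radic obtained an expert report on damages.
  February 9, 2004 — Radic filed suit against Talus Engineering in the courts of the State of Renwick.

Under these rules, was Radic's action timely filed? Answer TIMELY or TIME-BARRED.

TIMELY

The limitation period began to run on August 28, 2002.
Adding the 1 year base period to August 28, 2002 gives a deadline of August 28, 2003, before any tolling.
Because the written tolling agreement ran from July 16, 2003 to January 16, 2004, the deadline is extended by 184 days to February 28, 2004.
Nothing else in the chronology tolls or restarts the period.
The February 9, 2004 filing precedes the February 28, 2004 deadline; the claim is timely.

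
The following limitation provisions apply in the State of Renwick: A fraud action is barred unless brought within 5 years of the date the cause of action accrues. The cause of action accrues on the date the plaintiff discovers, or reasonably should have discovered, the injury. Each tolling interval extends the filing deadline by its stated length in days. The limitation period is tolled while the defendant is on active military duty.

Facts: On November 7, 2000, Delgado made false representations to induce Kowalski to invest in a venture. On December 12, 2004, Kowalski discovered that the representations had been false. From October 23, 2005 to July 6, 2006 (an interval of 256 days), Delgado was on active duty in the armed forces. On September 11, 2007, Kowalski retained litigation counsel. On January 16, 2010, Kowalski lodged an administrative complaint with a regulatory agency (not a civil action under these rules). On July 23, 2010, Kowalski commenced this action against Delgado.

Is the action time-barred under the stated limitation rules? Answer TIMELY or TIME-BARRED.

TIMELY

Under the discovery rule, the claim accrued on December 12, 2004, when Kowalski discovered the injury — not on the November 7, 2000 date of the underlying act.
Adding the 5 years base period to December 12, 2004 gives a deadline of December 12, 2009, before any tolling.
Because the defendant's active military service ran from October 23, 2005 to July 6, 2006, the deadline is extended by 256 days to August 25, 2010.
The other events in the timeline have no effect on the limitation period under the stated rules.
Kowalski filed on July 23, 2010, before the August 25, 2010 deadline, so the action is timely.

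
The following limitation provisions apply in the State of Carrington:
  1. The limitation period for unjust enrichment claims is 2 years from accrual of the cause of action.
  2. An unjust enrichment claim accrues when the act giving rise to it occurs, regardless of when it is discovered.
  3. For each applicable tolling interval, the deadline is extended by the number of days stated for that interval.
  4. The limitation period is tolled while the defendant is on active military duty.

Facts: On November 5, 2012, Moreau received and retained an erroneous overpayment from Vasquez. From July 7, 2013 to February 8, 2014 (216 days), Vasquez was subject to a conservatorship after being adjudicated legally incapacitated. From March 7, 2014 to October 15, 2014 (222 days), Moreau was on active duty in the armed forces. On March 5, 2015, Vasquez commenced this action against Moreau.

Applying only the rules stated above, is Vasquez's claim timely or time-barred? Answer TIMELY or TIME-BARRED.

The limitation period began to run on November 5, 2012.
2 years from November 5, 2012 is November 5, 2014.
The defendant's active military service from March 7, 2014 to October 15, 2014 tolled the period for 222 days, extending the deadline to June 15, 2015.
No stated provision tolls the period for the plaintiff's incapacity, so the interval from July 7, 2013 to February 8, 2014 has no effect on the deadline.
The March 5, 2015 filing precedes the June 15, 2015 deadline; the claim is timely.

TIMELY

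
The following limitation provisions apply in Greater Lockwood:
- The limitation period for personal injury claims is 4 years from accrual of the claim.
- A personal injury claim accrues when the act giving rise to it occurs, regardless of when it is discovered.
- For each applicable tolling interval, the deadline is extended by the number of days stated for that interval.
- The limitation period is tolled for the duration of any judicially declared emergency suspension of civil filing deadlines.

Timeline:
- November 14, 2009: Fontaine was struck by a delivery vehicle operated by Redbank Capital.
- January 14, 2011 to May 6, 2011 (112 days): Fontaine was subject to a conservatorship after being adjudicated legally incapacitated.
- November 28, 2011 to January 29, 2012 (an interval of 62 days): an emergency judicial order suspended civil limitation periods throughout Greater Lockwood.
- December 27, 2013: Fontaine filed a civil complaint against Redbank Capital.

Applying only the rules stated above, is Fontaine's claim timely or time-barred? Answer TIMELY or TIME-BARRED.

The limitation period began to run on November 14, 2009.
The untolled deadline — 4 years after November 14, 2009 — is November 14, 2013.
The emergency suspension of filing deadlines from November 28, 2011 to January 29, 2012 tolled the period for 62 days, extending the deadline to January 15, 2014.
The plaintiff's legal incapacity from January 14, 2011 to May 6, 2011 does not toll the period, because no stated rule makes the plaintiff's incapacity a tolling event.
Fontaine filed on December 27, 2013, before the January 15, 2014 deadline, so the action is timely.

TIMELY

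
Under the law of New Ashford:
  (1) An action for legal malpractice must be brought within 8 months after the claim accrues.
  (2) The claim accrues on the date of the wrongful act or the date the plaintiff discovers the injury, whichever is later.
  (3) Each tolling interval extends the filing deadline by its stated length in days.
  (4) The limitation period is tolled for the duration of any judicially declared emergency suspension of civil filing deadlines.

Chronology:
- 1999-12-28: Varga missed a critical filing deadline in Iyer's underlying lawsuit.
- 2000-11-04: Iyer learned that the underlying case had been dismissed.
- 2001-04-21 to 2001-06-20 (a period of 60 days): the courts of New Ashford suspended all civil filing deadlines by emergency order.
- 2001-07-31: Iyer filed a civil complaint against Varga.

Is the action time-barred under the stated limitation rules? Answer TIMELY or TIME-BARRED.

Taking the later of the act (1999-12-28) and discovery (2000-11-04), the claim accrued on 2000-11-04.
8 months from 2000-11-04 is 2001-07-04.
The period was tolled for 60 days by the emergency suspension of filing deadlines (2001-04-21 to 2001-06-20), pushing the deadline to 2001-09-02.
Filing on 2001-07-31 beat the 2001-09-02 deadline — the action is timely.

TIMELY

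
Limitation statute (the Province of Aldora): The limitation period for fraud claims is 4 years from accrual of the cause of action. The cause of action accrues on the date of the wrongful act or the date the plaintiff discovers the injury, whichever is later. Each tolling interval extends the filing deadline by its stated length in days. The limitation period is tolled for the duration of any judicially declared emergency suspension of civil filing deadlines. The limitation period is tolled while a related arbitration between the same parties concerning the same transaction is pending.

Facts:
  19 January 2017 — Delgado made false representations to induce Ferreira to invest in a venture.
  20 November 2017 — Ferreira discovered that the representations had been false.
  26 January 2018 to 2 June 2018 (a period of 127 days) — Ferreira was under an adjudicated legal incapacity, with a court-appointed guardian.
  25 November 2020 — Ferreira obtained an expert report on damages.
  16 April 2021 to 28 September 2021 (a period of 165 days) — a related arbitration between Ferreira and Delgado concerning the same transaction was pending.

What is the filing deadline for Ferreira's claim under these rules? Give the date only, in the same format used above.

4 May 2022

Taking the later of the act (19 January 2017) and discovery (20 November 2017), the claim accrued on 20 November 2017.
Adding the 4 years base period to 20 November 2017 gives a deadline of 20 November 2021, before any tolling.
Because the pending related arbitration ran from 16 April 2021 to 28 September 2021, the deadline is extended by 165 days to 4 May 2022.
No stated provision tolls the period for the plaintiff's incapacity, so the interval from 26 January 2018 to 2 June 2018 has no effect on the deadline.
None of the other events listed affects the running of the period under the stated rules.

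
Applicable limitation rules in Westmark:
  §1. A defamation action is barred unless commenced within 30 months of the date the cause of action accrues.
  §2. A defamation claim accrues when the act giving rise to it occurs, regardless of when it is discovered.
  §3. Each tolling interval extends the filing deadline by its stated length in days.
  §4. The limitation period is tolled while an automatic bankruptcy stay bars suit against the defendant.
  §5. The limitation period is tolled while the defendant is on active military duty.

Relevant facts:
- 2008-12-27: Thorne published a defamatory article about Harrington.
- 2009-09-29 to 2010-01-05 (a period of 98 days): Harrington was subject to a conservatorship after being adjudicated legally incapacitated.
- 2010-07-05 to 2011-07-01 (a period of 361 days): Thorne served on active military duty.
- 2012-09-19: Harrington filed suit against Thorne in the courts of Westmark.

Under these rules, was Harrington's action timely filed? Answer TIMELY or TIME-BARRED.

TIME-BARRED

The cause of action accrued on 2008-12-27, the date of the act.
30 months from 2008-12-27 is 2011-06-27.
Because the defendant's active military service ran from 2010-07-05 to 2011-07-01, the deadline is extended by 361 days to 2012-06-22.
The plaintiff's legal incapacity from 2009-09-29 to 2010-01-05 does not toll the period, because no stated rule makes the plaintiff's incapacity a tolling event.
Harrington filed on 2012-09-19, after the 2012-06-22 deadline, so the action is time-barred.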